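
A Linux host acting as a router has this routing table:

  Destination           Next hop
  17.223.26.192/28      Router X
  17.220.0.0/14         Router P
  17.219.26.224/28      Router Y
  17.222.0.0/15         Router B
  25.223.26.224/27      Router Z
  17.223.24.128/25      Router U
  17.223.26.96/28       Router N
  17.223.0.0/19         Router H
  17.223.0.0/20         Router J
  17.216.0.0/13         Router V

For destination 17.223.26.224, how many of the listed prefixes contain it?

Prefixes containing 17.223.26.224:
  17.216.0.0/13 (17.216.0.0 - 17.223.255.255)
  17.220.0.0/14 (17.220.0.0 - 17.223.255.255)
  17.222.0.0/15 (17.222.0.0 - 17.223.255.255)
  17.223.0.0/19 (17.223.0.0 - 17.223.31.255)
Total matching entries: 4.

4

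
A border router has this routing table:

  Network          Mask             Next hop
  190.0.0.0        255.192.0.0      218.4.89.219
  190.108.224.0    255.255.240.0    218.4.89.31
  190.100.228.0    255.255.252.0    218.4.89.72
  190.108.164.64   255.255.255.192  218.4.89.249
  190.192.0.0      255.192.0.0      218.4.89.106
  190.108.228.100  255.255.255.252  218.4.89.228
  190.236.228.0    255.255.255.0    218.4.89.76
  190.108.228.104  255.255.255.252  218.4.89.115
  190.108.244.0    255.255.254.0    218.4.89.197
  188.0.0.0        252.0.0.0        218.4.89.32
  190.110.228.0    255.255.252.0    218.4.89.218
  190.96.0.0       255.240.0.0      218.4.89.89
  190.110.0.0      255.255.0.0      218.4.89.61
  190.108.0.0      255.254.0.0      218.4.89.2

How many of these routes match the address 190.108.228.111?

Prefixes containing 190.108.228.111:
  188.0.0.0/6 (188.0.0.0 - 191.255.255.255)
  190.96.0.0/12 (190.96.0.0 - 190.111.255.255)
  190.108.0.0/15 (190.108.0.0 - 190.109.255.255)
  190.108.224.0/20 (190.108.224.0 - 190.108.239.255)
Total matching entries: 4.

4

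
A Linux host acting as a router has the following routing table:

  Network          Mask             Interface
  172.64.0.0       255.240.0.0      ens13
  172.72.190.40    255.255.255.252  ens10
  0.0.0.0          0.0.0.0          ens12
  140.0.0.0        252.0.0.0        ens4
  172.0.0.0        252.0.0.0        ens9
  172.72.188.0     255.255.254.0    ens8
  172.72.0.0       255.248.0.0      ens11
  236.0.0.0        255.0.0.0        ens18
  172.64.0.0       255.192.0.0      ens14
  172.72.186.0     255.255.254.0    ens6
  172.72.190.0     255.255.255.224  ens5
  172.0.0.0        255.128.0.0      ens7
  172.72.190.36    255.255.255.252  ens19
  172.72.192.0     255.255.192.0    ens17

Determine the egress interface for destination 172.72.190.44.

Routes whose prefix contains 172.72.190.44:
  0.0.0.0/0 (default, matches everything) -> ens12
  172.0.0.0/6 (172.0.0.0 - 175.255.255.255) -> ens9
  172.0.0.0/9 (172.0.0.0 - 172.127.255.255) -> ens7
  172.64.0.0/10 (172.64.0.0 - 172.127.255.255) -> ens14
  172.64.0.0/12 (172.64.0.0 - 172.79.255.255) -> ens13
  172.72.0.0/13 (172.72.0.0 - 172.79.255.255) -> ens11
More-specific entries that do NOT match:
  172.72.190.40/30 (172.72.190.40 - 172.72.190.43) does not contain 172.72.190.44
  172.72.190.36/30 (172.72.190.36 - 172.72.190.39) does not contain 172.72.190.44
  172.72.190.0/27 (172.72.190.0 - 172.72.190.31) does not contain 172.72.190.44
  172.72.188.0/23 (172.72.188.0 - 172.72.189.255) does not contain 172.72.190.44
  172.72.186.0/23 (172.72.186.0 - 172.72.187.255) does not contain 172.72.190.44
  172.72.192.0/18 (172.72.192.0 - 172.72.255.255) does not contain 172.72.190.44
Longest matching prefix is /13 -> interface ens11.

ens11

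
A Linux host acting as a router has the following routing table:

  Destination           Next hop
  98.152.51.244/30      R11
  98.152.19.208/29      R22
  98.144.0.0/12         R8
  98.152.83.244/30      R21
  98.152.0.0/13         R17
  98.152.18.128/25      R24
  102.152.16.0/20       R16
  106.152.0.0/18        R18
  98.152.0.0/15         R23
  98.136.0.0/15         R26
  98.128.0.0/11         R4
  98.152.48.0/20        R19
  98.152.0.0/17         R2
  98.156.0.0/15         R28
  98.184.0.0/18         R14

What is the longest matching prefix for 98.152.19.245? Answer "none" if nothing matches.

98.152.0.0/17

Entries matching 98.152.19.245:
  98.128.0.0/11 (98.128.0.0 - 98.159.255.255)
  98.144.0.0/12 (98.144.0.0 - 98.159.255.255)
  98.152.0.0/13 (98.152.0.0 - 98.159.255.255)
  98.152.0.0/15 (98.152.0.0 - 98.153.255.255)
  98.152.0.0/17 (98.152.0.0 - 98.152.127.255)
Most specific is 98.152.0.0/17.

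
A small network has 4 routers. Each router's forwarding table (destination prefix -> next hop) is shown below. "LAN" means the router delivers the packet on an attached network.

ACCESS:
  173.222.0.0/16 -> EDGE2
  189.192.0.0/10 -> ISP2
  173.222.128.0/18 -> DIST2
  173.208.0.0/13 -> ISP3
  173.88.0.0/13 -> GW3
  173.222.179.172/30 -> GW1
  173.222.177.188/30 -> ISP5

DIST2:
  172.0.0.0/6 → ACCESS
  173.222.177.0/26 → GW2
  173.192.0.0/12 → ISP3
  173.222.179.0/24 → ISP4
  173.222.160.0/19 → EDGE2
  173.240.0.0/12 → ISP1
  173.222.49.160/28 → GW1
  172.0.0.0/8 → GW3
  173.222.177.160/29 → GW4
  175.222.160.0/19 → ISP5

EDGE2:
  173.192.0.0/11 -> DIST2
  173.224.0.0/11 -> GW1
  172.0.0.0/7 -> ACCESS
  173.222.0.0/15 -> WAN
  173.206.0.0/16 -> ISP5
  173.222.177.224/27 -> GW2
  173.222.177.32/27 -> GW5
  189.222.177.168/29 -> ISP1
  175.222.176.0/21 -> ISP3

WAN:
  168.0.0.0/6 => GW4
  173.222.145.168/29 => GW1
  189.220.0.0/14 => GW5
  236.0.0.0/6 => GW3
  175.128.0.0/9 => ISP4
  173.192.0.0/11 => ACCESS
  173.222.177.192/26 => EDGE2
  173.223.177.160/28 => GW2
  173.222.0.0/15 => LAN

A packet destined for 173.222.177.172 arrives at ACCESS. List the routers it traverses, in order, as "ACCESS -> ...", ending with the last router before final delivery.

At ACCESS: longest match for 173.222.177.172 is 173.222.128.0/18 -> DIST2
At DIST2: longest match for 173.222.177.172 is 173.222.160.0/19 -> EDGE2
At EDGE2: longest match for 173.222.177.172 is 173.222.0.0/15 -> WAN
At WAN: longest match for 173.222.177.172 is 173.222.0.0/15 -> LAN

ACCESS -> DIST2 -> EDGE2 -> WAN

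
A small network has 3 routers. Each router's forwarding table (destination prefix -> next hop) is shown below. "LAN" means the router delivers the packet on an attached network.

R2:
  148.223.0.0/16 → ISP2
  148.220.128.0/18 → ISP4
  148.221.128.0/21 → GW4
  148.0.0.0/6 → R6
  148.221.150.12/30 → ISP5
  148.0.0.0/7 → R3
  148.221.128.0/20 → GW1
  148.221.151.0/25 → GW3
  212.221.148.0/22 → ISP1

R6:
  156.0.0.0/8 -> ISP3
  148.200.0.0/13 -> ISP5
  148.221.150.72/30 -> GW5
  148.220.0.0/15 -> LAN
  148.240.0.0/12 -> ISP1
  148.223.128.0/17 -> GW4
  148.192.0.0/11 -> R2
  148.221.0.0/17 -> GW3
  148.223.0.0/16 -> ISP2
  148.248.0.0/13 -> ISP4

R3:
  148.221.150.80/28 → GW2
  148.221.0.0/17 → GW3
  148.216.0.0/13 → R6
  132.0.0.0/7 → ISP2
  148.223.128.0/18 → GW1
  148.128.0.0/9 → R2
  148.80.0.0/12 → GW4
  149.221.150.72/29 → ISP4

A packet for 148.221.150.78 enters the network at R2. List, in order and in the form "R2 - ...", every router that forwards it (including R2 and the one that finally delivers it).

R2 - R3 - R6

At R2: longest match for 148.221.150.78 is 148.0.0.0/7 -> R3
At R3: longest match for 148.221.150.78 is 148.216.0.0/13 -> R6
At R6: longest match for 148.221.150.78 is 148.220.0.0/15 -> LAN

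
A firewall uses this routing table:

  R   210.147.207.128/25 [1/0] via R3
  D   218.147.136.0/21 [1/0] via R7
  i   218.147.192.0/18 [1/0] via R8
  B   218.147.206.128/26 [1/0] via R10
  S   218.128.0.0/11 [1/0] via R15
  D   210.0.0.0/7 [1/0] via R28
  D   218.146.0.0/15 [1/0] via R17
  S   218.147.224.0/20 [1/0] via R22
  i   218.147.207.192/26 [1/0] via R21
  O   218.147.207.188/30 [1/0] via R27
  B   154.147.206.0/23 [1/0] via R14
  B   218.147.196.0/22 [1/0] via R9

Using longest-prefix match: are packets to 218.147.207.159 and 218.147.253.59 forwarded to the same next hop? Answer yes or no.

yes

218.147.207.159: longest match 218.147.192.0/18 -> R8
218.147.253.59: longest match 218.147.192.0/18 -> R8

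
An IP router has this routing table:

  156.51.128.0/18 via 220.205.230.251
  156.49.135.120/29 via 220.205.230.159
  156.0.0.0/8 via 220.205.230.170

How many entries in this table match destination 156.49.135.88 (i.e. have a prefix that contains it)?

1

Prefixes containing 156.49.135.88:
  156.0.0.0/8 (156.0.0.0 - 156.255.255.255)
Total matching entries: 1.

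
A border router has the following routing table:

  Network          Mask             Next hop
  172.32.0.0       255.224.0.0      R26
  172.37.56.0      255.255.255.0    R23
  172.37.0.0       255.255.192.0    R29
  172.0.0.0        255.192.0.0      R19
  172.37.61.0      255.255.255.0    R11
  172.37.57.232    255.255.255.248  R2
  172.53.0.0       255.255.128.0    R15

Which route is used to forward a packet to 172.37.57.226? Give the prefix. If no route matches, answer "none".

172.37.0.0/18

Entries matching 172.37.57.226:
  172.0.0.0/10 (172.0.0.0 - 172.63.255.255)
  172.32.0.0/11 (172.32.0.0 - 172.63.255.255)
  172.37.0.0/18 (172.37.0.0 - 172.37.63.255)
Most specific is 172.37.0.0/18.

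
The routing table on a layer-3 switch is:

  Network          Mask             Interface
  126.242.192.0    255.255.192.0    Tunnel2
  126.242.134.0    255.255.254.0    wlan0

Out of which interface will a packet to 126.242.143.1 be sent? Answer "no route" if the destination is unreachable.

No entry's prefix contains 126.242.143.1; there is no default route.

no route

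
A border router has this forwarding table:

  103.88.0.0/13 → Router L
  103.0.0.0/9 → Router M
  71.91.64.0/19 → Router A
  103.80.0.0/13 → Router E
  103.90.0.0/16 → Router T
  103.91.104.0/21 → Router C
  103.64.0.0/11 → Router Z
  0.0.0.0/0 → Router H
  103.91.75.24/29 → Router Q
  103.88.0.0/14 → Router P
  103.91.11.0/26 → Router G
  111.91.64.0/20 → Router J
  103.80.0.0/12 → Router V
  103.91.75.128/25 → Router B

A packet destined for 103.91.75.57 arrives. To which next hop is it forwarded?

Routes whose prefix contains 103.91.75.57:
  0.0.0.0/0 (default, matches everything) -> Router H
  103.0.0.0/9 (103.0.0.0 - 103.127.255.255) -> Router M
  103.64.0.0/11 (103.64.0.0 - 103.95.255.255) -> Router Z
  103.80.0.0/12 (103.80.0.0 - 103.95.255.255) -> Router V
  103.88.0.0/13 (103.88.0.0 - 103.95.255.255) -> Router L
  103.88.0.0/14 (103.88.0.0 - 103.91.255.255) -> Router P
More-specific entries that do NOT match:
  103.91.75.24/29 (103.91.75.24 - 103.91.75.31) does not contain 103.91.75.57
  103.91.11.0/26 (103.91.11.0 - 103.91.11.63) does not contain 103.91.75.57
  103.91.75.128/25 (103.91.75.128 - 103.91.75.255) does not contain 103.91.75.57
  103.91.104.0/21 (103.91.104.0 - 103.91.111.255) does not contain 103.91.75.57
  111.91.64.0/20 (111.91.64.0 - 111.91.79.255) does not contain 103.91.75.57
  71.91.64.0/19 (71.91.64.0 - 71.91.95.255) does not contain 103.91.75.57
  103.90.0.0/16 (103.90.0.0 - 103.90.255.255) does not contain 103.91.75.57
Longest matching prefix is /14 -> next hop Router P.

Router P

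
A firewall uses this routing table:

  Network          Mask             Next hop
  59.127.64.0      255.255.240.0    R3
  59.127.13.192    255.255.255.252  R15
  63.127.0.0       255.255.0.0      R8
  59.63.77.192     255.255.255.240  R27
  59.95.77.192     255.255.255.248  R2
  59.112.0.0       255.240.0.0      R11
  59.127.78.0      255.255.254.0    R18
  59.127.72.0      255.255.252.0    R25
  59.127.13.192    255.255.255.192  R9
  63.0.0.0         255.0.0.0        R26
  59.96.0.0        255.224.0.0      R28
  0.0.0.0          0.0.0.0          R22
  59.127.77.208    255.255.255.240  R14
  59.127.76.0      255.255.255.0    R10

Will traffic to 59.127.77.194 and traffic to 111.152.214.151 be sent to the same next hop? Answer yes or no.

no

59.127.77.194: longest match 59.127.64.0/20 -> R3
111.152.214.151: longest match 0.0.0.0/0 -> R22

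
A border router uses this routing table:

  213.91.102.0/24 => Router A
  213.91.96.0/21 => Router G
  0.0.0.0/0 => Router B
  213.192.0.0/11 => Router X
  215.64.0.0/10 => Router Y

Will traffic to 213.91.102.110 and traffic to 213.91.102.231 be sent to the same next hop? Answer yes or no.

213.91.102.110: longest match 213.91.102.0/24 -> Router A
213.91.102.231: longest match 213.91.102.0/24 -> Router A

yes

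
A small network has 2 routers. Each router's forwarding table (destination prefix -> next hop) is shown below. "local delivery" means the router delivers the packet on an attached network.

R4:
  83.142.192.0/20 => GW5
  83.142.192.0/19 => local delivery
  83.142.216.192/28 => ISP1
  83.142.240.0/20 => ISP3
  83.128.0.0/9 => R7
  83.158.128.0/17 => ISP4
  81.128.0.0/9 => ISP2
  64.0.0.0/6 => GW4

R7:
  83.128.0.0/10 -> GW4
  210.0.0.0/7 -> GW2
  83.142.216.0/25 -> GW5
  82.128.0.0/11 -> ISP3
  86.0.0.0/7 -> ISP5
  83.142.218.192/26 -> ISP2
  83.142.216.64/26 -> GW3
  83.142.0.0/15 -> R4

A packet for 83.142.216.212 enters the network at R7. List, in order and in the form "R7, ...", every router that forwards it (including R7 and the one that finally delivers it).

At R7: longest match for 83.142.216.212 is 83.142.0.0/15 -> R4
At R4: longest match for 83.142.216.212 is 83.142.192.0/19 -> local delivery

R7, R4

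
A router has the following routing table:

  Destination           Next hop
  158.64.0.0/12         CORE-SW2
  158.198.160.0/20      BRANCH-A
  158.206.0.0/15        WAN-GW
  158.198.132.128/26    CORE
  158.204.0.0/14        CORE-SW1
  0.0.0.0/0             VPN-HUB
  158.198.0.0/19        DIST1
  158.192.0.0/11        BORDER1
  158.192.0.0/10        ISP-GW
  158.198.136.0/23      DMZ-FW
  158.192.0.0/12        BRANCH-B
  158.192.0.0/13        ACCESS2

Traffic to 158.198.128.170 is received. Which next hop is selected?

Routes whose prefix contains 158.198.128.170:
  0.0.0.0/0 (default, matches everything) -> VPN-HUB
  158.192.0.0/10 (158.192.0.0 - 158.255.255.255) -> ISP-GW
  158.192.0.0/11 (158.192.0.0 - 158.223.255.255) -> BORDER1
  158.192.0.0/12 (158.192.0.0 - 158.207.255.255) -> BRANCH-B
  158.192.0.0/13 (158.192.0.0 - 158.199.255.255) -> ACCESS2
More-specific entries that do NOT match:
  158.198.132.128/26 (158.198.132.128 - 158.198.132.191) does not contain 158.198.128.170
  158.198.136.0/23 (158.198.136.0 - 158.198.137.255) does not contain 158.198.128.170
  158.198.160.0/20 (158.198.160.0 - 158.198.175.255) does not contain 158.198.128.170
  158.198.0.0/19 (158.198.0.0 - 158.198.31.255) does not contain 158.198.128.170
  158.206.0.0/15 (158.206.0.0 - 158.207.255.255) does not contain 158.198.128.170
  158.204.0.0/14 (158.204.0.0 - 158.207.255.255) does not contain 158.198.128.170
Longest matching prefix is /13 -> next hop ACCESS2.

ACCESS2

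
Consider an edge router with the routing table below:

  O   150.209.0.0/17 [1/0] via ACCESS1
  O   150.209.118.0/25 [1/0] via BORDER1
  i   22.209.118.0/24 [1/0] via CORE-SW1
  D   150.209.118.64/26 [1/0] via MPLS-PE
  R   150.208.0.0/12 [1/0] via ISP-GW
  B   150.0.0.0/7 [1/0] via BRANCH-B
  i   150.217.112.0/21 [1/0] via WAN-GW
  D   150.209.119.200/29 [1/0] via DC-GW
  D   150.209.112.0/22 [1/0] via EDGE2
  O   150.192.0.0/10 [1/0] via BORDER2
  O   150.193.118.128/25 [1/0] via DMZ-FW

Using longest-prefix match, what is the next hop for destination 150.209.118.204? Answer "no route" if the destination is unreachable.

Routes whose prefix contains 150.209.118.204:
  150.0.0.0/7 (150.0.0.0 - 151.255.255.255) -> BRANCH-B
  150.192.0.0/10 (150.192.0.0 - 150.255.255.255) -> BORDER2
  150.208.0.0/12 (150.208.0.0 - 150.223.255.255) -> ISP-GW
  150.209.0.0/17 (150.209.0.0 - 150.209.127.255) -> ACCESS1
More-specific entries that do NOT match:
  150.209.119.200/29 (150.209.119.200 - 150.209.119.207) does not contain 150.209.118.204
  150.209.118.64/26 (150.209.118.64 - 150.209.118.127) does not contain 150.209.118.204
  150.209.118.0/25 (150.209.118.0 - 150.209.118.127) does not contain 150.209.118.204
  150.193.118.128/25 (150.193.118.128 - 150.193.118.255) does not contain 150.209.118.204
  22.209.118.0/24 (22.209.118.0 - 22.209.118.255) does not contain 150.209.118.204
  150.209.112.0/22 (150.209.112.0 - 150.209.115.255) does not contain 150.209.118.204
  150.217.112.0/21 (150.217.112.0 - 150.217.119.255) does not contain 150.209.118.204
Longest matching prefix is /17 -> next hop ACCESS1.

ACCESS1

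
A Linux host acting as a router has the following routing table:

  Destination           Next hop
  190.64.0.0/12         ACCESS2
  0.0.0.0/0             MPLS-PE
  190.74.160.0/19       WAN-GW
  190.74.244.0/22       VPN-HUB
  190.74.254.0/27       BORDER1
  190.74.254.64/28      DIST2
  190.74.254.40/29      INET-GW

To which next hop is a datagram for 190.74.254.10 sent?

BORDER1

Routes whose prefix contains 190.74.254.10:
  0.0.0.0/0 (default, matches everything) -> MPLS-PE
  190.64.0.0/12 (190.64.0.0 - 190.79.255.255) -> ACCESS2
  190.74.254.0/27 (190.74.254.0 - 190.74.254.31) -> BORDER1
More-specific entries that do NOT match:
  190.74.254.40/29 (190.74.254.40 - 190.74.254.47) does not contain 190.74.254.10
  190.74.254.64/28 (190.74.254.64 - 190.74.254.79) does not contain 190.74.254.10
Longest matching prefix is /27 -> next hop BORDER1.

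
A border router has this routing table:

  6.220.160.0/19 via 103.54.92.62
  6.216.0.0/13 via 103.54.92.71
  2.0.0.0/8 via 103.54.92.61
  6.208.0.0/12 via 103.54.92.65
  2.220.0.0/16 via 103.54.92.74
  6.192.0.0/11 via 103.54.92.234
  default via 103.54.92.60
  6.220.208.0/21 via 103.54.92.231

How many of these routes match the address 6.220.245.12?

Prefixes containing 6.220.245.12:
  0.0.0.0/0 (default, matches everything)
  6.192.0.0/11 (6.192.0.0 - 6.223.255.255)
  6.208.0.0/12 (6.208.0.0 - 6.223.255.255)
  6.216.0.0/13 (6.216.0.0 - 6.223.255.255)
Total matching entries: 4.

4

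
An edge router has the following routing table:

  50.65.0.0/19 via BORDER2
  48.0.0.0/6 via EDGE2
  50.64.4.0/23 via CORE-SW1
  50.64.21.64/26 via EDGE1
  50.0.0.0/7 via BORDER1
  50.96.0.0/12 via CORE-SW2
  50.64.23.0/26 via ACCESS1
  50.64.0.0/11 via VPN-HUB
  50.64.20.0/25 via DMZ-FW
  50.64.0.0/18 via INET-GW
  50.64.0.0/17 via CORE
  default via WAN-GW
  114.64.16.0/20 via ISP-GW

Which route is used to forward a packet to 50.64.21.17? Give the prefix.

50.64.0.0/18

Entries matching 50.64.21.17:
  0.0.0.0/0 (default, matches everything)
  48.0.0.0/6 (48.0.0.0 - 51.255.255.255)
  50.0.0.0/7 (50.0.0.0 - 51.255.255.255)
  50.64.0.0/11 (50.64.0.0 - 50.95.255.255)
  50.64.0.0/17 (50.64.0.0 - 50.64.127.255)
  50.64.0.0/18 (50.64.0.0 - 50.64.63.255)
Most specific is 50.64.0.0/18.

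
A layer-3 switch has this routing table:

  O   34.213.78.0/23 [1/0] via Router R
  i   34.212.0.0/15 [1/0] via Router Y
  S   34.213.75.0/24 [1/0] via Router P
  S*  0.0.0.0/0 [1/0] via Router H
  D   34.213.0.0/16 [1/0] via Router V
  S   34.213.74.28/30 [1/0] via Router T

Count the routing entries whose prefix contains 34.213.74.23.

3

Prefixes containing 34.213.74.23:
  0.0.0.0/0 (default, matches everything)
  34.212.0.0/15 (34.212.0.0 - 34.213.255.255)
  34.213.0.0/16 (34.213.0.0 - 34.213.255.255)
Total matching entries: 3.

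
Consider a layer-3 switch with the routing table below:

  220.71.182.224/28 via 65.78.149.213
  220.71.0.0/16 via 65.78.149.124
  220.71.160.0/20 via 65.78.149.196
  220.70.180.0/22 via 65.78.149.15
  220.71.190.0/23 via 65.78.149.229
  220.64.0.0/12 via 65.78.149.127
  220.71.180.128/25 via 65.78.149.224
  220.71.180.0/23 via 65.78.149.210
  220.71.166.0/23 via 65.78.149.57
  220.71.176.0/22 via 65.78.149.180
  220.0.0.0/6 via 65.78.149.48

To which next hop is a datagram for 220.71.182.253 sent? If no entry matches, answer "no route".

65.78.149.124

Routes whose prefix contains 220.71.182.253:
  220.0.0.0/6 (220.0.0.0 - 223.255.255.255) -> 65.78.149.48
  220.64.0.0/12 (220.64.0.0 - 220.79.255.255) -> 65.78.149.127
  220.71.0.0/16 (220.71.0.0 - 220.71.255.255) -> 65.78.149.124
More-specific entries that do NOT match:
  220.71.182.224/28 (220.71.182.224 - 220.71.182.239) does not contain 220.71.182.253
  220.71.180.128/25 (220.71.180.128 - 220.71.180.255) does not contain 220.71.182.253
  220.71.190.0/23 (220.71.190.0 - 220.71.191.255) does not contain 220.71.182.253
  220.71.180.0/23 (220.71.180.0 - 220.71.181.255) does not contain 220.71.182.253
  220.71.166.0/23 (220.71.166.0 - 220.71.167.255) does not contain 220.71.182.253
  220.70.180.0/22 (220.70.180.0 - 220.70.183.255) does not contain 220.71.182.253
  220.71.176.0/22 (220.71.176.0 - 220.71.179.255) does not contain 220.71.182.253
  220.71.160.0/20 (220.71.160.0 - 220.71.175.255) does not contain 220.71.182.253
Longest matching prefix is /16 -> next hop 65.78.149.124.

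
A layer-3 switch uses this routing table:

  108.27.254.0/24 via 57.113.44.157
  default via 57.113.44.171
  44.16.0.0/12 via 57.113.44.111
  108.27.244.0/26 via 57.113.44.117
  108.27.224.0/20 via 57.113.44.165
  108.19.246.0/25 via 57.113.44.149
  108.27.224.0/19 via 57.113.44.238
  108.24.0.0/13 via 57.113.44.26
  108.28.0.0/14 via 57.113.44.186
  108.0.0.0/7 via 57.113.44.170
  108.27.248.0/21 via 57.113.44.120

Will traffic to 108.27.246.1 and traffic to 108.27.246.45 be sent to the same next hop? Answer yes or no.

108.27.246.1: longest match 108.27.224.0/19 -> 57.113.44.238
108.27.246.45: longest match 108.27.224.0/19 -> 57.113.44.238

yes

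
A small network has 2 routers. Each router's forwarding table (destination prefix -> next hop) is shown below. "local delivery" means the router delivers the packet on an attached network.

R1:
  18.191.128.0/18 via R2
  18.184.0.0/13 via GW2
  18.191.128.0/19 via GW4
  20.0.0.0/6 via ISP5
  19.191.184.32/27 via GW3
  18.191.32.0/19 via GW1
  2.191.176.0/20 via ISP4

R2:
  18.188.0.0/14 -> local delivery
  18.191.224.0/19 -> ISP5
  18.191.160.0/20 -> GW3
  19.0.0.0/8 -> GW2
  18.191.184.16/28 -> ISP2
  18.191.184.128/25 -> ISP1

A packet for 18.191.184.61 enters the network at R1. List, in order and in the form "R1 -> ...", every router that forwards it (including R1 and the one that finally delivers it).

R1 -> R2

At R1: longest match for 18.191.184.61 is 18.191.128.0/18 -> R2
At R2: longest match for 18.191.184.61 is 18.188.0.0/14 -> local delivery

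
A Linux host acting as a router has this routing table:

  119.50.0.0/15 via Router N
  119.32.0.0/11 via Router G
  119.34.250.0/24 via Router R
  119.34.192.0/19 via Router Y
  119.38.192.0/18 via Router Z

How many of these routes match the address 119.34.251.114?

Prefixes containing 119.34.251.114:
  119.32.0.0/11 (119.32.0.0 - 119.63.255.255)
Total matching entries: 1.

1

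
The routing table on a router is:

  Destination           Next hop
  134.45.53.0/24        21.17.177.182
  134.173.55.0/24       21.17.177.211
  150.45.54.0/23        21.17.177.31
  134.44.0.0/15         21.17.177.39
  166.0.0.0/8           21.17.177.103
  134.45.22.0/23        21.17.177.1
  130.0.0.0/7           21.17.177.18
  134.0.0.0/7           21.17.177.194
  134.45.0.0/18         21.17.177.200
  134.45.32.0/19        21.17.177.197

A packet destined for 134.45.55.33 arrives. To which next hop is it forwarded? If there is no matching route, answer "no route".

Routes whose prefix contains 134.45.55.33:
  134.0.0.0/7 (134.0.0.0 - 135.255.255.255) -> 21.17.177.194
  134.44.0.0/15 (134.44.0.0 - 134.45.255.255) -> 21.17.177.39
  134.45.0.0/18 (134.45.0.0 - 134.45.63.255) -> 21.17.177.200
  134.45.32.0/19 (134.45.32.0 - 134.45.63.255) -> 21.17.177.197
More-specific entries that do NOT match:
  134.45.53.0/24 (134.45.53.0 - 134.45.53.255) does not contain 134.45.55.33
  134.173.55.0/24 (134.173.55.0 - 134.173.55.255) does not contain 134.45.55.33
  150.45.54.0/23 (150.45.54.0 - 150.45.55.255) does not contain 134.45.55.33
  134.45.22.0/23 (134.45.22.0 - 134.45.23.255) does not contain 134.45.55.33
Longest matching prefix is /19 -> next hop 21.17.177.197.

21.17.177.197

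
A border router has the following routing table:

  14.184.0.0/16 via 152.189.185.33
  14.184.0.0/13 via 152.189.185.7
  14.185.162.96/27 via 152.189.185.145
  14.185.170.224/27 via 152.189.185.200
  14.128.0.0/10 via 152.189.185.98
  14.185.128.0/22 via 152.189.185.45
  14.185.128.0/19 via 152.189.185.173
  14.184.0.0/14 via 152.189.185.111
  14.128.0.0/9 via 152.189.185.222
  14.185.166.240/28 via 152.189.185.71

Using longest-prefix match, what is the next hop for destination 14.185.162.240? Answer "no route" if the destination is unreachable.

152.189.185.111

Routes whose prefix contains 14.185.162.240:
  14.128.0.0/9 (14.128.0.0 - 14.255.255.255) -> 152.189.185.222
  14.128.0.0/10 (14.128.0.0 - 14.191.255.255) -> 152.189.185.98
  14.184.0.0/13 (14.184.0.0 - 14.191.255.255) -> 152.189.185.7
  14.184.0.0/14 (14.184.0.0 - 14.187.255.255) -> 152.189.185.111
More-specific entries that do NOT match:
  14.185.166.240/28 (14.185.166.240 - 14.185.166.255) does not contain 14.185.162.240
  14.185.162.96/27 (14.185.162.96 - 14.185.162.127) does not contain 14.185.162.240
  14.185.170.224/27 (14.185.170.224 - 14.185.170.255) does not contain 14.185.162.240
  14.185.128.0/22 (14.185.128.0 - 14.185.131.255) does not contain 14.185.162.240
  14.185.128.0/19 (14.185.128.0 - 14.185.159.255) does not contain 14.185.162.240
  14.184.0.0/16 (14.184.0.0 - 14.184.255.255) does not contain 14.185.162.240
Longest matching prefix is /14 -> next hop 152.189.185.111.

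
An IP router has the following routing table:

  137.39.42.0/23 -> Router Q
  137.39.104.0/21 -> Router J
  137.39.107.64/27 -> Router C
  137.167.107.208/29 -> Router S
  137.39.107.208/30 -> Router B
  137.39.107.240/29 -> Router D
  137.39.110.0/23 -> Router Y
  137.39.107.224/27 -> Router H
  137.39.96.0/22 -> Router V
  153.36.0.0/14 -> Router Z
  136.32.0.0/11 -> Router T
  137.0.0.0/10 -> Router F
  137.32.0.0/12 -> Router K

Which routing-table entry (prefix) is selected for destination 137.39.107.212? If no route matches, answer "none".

Entries matching 137.39.107.212:
  137.0.0.0/10 (137.0.0.0 - 137.63.255.255)
  137.32.0.0/12 (137.32.0.0 - 137.47.255.255)
  137.39.104.0/21 (137.39.104.0 - 137.39.111.255)
Most specific is 137.39.104.0/21.

137.39.104.0/21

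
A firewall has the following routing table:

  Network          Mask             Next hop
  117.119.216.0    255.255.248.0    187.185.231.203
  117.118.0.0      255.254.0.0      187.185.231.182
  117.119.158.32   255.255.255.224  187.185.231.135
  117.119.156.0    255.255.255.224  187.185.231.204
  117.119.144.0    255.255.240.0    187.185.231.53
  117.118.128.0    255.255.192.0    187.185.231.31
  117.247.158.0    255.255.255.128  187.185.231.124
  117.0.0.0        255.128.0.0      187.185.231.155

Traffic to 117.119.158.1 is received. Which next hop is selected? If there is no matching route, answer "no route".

Routes whose prefix contains 117.119.158.1:
  117.0.0.0/9 (117.0.0.0 - 117.127.255.255) -> 187.185.231.155
  117.118.0.0/15 (117.118.0.0 - 117.119.255.255) -> 187.185.231.182
  117.119.144.0/20 (117.119.144.0 - 117.119.159.255) -> 187.185.231.53
More-specific entries that do NOT match:
  117.119.158.32/27 (117.119.158.32 - 117.119.158.63) does not contain 117.119.158.1
  117.119.156.0/27 (117.119.156.0 - 117.119.156.31) does not contain 117.119.158.1
  117.247.158.0/25 (117.247.158.0 - 117.247.158.127) does not contain 117.119.158.1
  117.119.216.0/21 (117.119.216.0 - 117.119.223.255) does not contain 117.119.158.1
Longest matching prefix is /20 -> next hop 187.185.231.53.

187.185.231.53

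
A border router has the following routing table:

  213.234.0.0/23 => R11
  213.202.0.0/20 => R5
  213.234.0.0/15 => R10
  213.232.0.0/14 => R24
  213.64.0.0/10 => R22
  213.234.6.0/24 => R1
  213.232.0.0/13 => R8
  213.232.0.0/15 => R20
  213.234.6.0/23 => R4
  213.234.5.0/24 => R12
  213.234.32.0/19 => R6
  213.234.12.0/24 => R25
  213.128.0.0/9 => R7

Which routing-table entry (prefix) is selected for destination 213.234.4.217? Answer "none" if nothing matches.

Entries matching 213.234.4.217:
  213.128.0.0/9 (213.128.0.0 - 213.255.255.255)
  213.232.0.0/13 (213.232.0.0 - 213.239.255.255)
  213.232.0.0/14 (213.232.0.0 - 213.235.255.255)
  213.234.0.0/15 (213.234.0.0 - 213.235.255.255)
Most specific is 213.234.0.0/15.

213.234.0.0/15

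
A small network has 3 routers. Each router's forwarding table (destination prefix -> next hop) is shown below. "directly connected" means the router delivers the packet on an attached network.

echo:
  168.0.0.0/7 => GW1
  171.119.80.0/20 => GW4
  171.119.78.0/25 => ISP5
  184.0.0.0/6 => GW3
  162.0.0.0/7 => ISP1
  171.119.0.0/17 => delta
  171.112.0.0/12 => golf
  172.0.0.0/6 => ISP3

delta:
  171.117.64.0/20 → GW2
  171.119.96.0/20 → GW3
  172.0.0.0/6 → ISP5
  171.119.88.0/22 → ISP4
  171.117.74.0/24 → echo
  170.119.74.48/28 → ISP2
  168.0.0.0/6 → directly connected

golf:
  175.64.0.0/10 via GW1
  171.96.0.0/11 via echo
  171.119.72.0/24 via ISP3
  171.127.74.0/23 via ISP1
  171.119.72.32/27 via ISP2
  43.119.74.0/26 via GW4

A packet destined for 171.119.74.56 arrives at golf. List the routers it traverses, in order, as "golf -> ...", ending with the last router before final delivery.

At golf: longest match for 171.119.74.56 is 171.96.0.0/11 -> echo
At echo: longest match for 171.119.74.56 is 171.119.0.0/17 -> delta
At delta: longest match for 171.119.74.56 is 168.0.0.0/6 -> directly connected

golf -> echo -> delta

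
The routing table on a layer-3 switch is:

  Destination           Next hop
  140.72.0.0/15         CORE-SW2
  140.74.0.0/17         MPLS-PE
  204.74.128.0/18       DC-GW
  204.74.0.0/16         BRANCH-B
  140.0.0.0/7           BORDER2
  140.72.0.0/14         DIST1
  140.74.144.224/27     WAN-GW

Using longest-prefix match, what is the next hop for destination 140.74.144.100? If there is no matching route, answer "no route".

DIST1

Routes whose prefix contains 140.74.144.100:
  140.0.0.0/7 (140.0.0.0 - 141.255.255.255) -> BORDER2
  140.72.0.0/14 (140.72.0.0 - 140.75.255.255) -> DIST1
More-specific entries that do NOT match:
  140.74.144.224/27 (140.74.144.224 - 140.74.144.255) does not contain 140.74.144.100
  204.74.128.0/18 (204.74.128.0 - 204.74.191.255) does not contain 140.74.144.100
  140.74.0.0/17 (140.74.0.0 - 140.74.127.255) does not contain 140.74.144.100
  204.74.0.0/16 (204.74.0.0 - 204.74.255.255) does not contain 140.74.144.100
  140.72.0.0/15 (140.72.0.0 - 140.73.255.255) does not contain 140.74.144.100
Longest matching prefix is /14 -> next hop DIST1.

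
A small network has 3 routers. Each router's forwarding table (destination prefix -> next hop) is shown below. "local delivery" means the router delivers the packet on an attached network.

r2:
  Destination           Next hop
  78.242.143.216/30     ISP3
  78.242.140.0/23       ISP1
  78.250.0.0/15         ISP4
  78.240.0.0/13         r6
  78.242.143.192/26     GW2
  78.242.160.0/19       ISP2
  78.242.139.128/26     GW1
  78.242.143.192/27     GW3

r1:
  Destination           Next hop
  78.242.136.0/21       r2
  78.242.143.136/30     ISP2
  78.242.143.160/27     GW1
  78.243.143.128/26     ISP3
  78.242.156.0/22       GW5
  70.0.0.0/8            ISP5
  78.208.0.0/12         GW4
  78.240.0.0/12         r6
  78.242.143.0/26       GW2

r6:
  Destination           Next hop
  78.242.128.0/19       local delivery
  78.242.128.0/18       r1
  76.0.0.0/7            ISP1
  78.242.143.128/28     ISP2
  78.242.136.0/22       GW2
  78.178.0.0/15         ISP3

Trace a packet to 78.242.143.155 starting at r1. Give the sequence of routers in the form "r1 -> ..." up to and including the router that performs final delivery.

At r1: longest match for 78.242.143.155 is 78.242.136.0/21 -> r2
At r2: longest match for 78.242.143.155 is 78.240.0.0/13 -> r6
At r6: longest match for 78.242.143.155 is 78.242.128.0/19 -> local delivery

r1 -> r2 -> r6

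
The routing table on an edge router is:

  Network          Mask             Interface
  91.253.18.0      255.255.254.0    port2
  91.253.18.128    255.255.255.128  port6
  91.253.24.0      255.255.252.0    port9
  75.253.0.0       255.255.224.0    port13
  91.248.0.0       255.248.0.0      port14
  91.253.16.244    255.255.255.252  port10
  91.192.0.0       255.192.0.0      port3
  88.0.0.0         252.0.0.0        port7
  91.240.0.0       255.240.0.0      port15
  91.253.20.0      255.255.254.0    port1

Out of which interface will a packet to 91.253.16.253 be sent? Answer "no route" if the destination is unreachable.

Routes whose prefix contains 91.253.16.253:
  88.0.0.0/6 (88.0.0.0 - 91.255.255.255) -> port7
  91.192.0.0/10 (91.192.0.0 - 91.255.255.255) -> port3
  91.240.0.0/12 (91.240.0.0 - 91.255.255.255) -> port15
  91.248.0.0/13 (91.248.0.0 - 91.255.255.255) -> port14
More-specific entries that do NOT match:
  91.253.16.244/30 (91.253.16.244 - 91.253.16.247) does not contain 91.253.16.253
  91.253.18.128/25 (91.253.18.128 - 91.253.18.255) does not contain 91.253.16.253
  91.253.18.0/23 (91.253.18.0 - 91.253.19.255) does not contain 91.253.16.253
  91.253.20.0/23 (91.253.20.0 - 91.253.21.255) does not contain 91.253.16.253
  91.253.24.0/22 (91.253.24.0 - 91.253.27.255) does not contain 91.253.16.253
  75.253.0.0/19 (75.253.0.0 - 75.253.31.255) does not contain 91.253.16.253
Longest matching prefix is /13 -> interface port14.

port14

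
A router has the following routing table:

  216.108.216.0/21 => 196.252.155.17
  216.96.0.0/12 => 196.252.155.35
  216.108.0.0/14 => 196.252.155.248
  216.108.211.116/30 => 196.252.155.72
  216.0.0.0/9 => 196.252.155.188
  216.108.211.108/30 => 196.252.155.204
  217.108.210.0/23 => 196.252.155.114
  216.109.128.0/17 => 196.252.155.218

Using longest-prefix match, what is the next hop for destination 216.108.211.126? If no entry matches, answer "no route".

Routes whose prefix contains 216.108.211.126:
  216.0.0.0/9 (216.0.0.0 - 216.127.255.255) -> 196.252.155.188
  216.96.0.0/12 (216.96.0.0 - 216.111.255.255) -> 196.252.155.35
  216.108.0.0/14 (216.108.0.0 - 216.111.255.255) -> 196.252.155.248
More-specific entries that do NOT match:
  216.108.211.116/30 (216.108.211.116 - 216.108.211.119) does not contain 216.108.211.126
  216.108.211.108/30 (216.108.211.108 - 216.108.211.111) does not contain 216.108.211.126
  217.108.210.0/23 (217.108.210.0 - 217.108.211.255) does not contain 216.108.211.126
  216.108.216.0/21 (216.108.216.0 - 216.108.223.255) does not contain 216.108.211.126
  216.109.128.0/17 (216.109.128.0 - 216.109.255.255) does not contain 216.108.211.126
Longest matching prefix is /14 -> next hop 196.252.155.248.

196.252.155.248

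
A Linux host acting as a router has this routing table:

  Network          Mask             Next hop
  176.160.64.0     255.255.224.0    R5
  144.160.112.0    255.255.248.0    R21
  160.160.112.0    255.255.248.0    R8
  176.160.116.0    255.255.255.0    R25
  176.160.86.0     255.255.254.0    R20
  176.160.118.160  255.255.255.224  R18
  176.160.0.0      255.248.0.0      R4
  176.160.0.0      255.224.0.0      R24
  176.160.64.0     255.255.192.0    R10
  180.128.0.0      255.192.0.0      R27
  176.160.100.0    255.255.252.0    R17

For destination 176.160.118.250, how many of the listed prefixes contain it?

3

Prefixes containing 176.160.118.250:
  176.160.0.0/11 (176.160.0.0 - 176.191.255.255)
  176.160.0.0/13 (176.160.0.0 - 176.167.255.255)
  176.160.64.0/18 (176.160.64.0 - 176.160.127.255)
Total matching entries: 3.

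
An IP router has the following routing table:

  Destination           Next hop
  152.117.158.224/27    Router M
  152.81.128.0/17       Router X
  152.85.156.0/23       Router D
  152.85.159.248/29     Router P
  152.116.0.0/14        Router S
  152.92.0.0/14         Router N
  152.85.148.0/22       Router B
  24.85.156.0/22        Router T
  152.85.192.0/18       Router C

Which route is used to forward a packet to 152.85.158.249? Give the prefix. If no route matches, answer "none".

none

152.85.158.249 is outside every listed prefix and there is no default route.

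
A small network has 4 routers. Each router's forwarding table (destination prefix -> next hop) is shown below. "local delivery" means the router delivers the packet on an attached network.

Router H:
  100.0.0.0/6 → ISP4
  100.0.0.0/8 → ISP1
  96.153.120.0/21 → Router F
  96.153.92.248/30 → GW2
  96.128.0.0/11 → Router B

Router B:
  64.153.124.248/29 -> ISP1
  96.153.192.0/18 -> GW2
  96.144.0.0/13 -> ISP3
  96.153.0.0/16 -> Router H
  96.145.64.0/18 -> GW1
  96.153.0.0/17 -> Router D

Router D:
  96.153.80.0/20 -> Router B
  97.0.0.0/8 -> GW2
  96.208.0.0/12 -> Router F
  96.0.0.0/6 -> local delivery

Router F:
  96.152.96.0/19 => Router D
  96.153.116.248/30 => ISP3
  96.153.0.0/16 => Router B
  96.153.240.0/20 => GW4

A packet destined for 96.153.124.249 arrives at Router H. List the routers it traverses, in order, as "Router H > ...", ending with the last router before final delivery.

At Router H: longest match for 96.153.124.249 is 96.153.120.0/21 -> Router F
At Router F: longest match for 96.153.124.249 is 96.153.0.0/16 -> Router B
At Router B: longest match for 96.153.124.249 is 96.153.0.0/17 -> Router D
At Router D: longest match for 96.153.124.249 is 96.0.0.0/6 -> local delivery

Router H > Router F > Router B > Router D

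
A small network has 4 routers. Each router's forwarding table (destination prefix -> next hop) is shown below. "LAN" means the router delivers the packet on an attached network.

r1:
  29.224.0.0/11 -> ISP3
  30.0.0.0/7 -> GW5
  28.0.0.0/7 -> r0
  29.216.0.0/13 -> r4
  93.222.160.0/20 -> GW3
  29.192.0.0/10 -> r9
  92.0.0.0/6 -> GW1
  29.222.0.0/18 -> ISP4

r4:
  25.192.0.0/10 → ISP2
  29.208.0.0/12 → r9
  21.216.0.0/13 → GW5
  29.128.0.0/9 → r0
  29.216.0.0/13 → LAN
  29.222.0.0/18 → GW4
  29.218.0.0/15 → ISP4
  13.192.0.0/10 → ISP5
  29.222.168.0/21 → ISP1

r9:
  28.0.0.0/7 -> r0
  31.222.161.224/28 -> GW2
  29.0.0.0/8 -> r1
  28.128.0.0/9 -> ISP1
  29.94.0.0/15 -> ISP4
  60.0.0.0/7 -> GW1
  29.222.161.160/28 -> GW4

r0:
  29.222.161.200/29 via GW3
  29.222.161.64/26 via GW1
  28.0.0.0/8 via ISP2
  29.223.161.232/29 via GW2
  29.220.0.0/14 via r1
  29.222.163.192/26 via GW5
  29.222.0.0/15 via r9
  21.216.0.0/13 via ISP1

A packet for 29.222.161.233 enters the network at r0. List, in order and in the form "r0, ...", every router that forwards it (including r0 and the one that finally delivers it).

r0, r9, r1, r4

At r0: longest match for 29.222.161.233 is 29.222.0.0/15 -> r9
At r9: longest match for 29.222.161.233 is 29.0.0.0/8 -> r1
At r1: longest match for 29.222.161.233 is 29.216.0.0/13 -> r4
At r4: longest match for 29.222.161.233 is 29.216.0.0/13 -> LAN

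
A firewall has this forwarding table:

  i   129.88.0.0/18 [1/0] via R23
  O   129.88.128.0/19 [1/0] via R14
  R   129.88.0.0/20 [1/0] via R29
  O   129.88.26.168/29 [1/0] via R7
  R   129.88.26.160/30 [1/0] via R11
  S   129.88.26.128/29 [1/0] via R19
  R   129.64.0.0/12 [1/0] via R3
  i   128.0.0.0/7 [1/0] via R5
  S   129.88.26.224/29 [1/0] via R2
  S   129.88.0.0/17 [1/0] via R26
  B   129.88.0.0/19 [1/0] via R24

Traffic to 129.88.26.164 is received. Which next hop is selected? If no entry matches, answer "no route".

R24

Routes whose prefix contains 129.88.26.164:
  128.0.0.0/7 (128.0.0.0 - 129.255.255.255) -> R5
  129.88.0.0/17 (129.88.0.0 - 129.88.127.255) -> R26
  129.88.0.0/18 (129.88.0.0 - 129.88.63.255) -> R23
  129.88.0.0/19 (129.88.0.0 - 129.88.31.255) -> R24
More-specific entries that do NOT match:
  129.88.26.160/30 (129.88.26.160 - 129.88.26.163) does not contain 129.88.26.164
  129.88.26.168/29 (129.88.26.168 - 129.88.26.175) does not contain 129.88.26.164
  129.88.26.128/29 (129.88.26.128 - 129.88.26.135) does not contain 129.88.26.164
  129.88.26.224/29 (129.88.26.224 - 129.88.26.231) does not contain 129.88.26.164
  129.88.0.0/20 (129.88.0.0 - 129.88.15.255) does not contain 129.88.26.164
Longest matching prefix is /19 -> next hop R24.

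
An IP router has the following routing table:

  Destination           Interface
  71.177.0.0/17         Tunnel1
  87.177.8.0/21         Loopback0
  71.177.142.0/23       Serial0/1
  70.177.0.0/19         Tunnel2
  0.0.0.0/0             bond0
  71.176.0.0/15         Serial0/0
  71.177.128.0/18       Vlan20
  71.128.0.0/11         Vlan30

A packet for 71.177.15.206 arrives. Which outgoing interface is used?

Tunnel1

Routes whose prefix contains 71.177.15.206:
  0.0.0.0/0 (default, matches everything) -> bond0
  71.176.0.0/15 (71.176.0.0 - 71.177.255.255) -> Serial0/0
  71.177.0.0/17 (71.177.0.0 - 71.177.127.255) -> Tunnel1
More-specific entries that do NOT match:
  71.177.142.0/23 (71.177.142.0 - 71.177.143.255) does not contain 71.177.15.206
  87.177.8.0/21 (87.177.8.0 - 87.177.15.255) does not contain 71.177.15.206
  70.177.0.0/19 (70.177.0.0 - 70.177.31.255) does not contain 71.177.15.206
  71.177.128.0/18 (71.177.128.0 - 71.177.191.255) does not contain 71.177.15.206
Longest matching prefix is /17 -> interface Tunnel1.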